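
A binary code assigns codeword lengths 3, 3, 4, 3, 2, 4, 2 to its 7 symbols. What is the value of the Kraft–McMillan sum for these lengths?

With common denominator 2^4 = 16: Σ 2^(−ℓᵢ) = 2/16 + 2/16 + 1/16 + 2/16 + 4/16 + 1/16 + 4/16 = 16/16 = 1.

1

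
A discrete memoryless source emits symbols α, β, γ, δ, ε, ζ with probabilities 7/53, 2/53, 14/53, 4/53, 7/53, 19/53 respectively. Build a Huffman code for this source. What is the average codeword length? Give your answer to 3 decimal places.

Repeatedly combine the two least-probable nodes; the expected code length is the sum of the merged weights.
merge 2/53 + 4/53 → 6/53
merge 6/53 + 7/53 → 13/53
merge 7/53 + 13/53 → 20/53
merge 14/53 + 19/53 → 33/53
merge 20/53 + 33/53 → 1
L = 6/53 + 13/53 + 20/53 + 33/53 + 1 = 125/53 ≈ 2.358 bits/symbol.

2.358 bits/symbol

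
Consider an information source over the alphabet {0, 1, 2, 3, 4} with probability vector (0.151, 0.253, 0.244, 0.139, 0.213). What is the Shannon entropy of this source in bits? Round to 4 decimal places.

2.2810 bits

H = −Σ pᵢ log₂ pᵢ.
−0.151·log₂(0.151) = 0.4118
−0.253·log₂(0.253) = 0.5016
−0.244·log₂(0.244) = 0.4966
−0.139·log₂(0.139) = 0.3957
−0.213·log₂(0.213) = 0.4752
Sum ≈ 2.2810 → 2.2810 bits.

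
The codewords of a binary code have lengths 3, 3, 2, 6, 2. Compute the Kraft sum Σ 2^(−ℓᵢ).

With common denominator 2^6 = 64: Σ 2^(−ℓᵢ) = 8/64 + 8/64 + 16/64 + 1/64 + 16/64 = 49/64 = 0.765625.

0.765625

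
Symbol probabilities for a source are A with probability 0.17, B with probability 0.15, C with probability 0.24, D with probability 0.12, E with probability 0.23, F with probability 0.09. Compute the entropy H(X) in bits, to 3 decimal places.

2.507 bits

H = −Σ pᵢ log₂ pᵢ.
−0.17·log₂(0.17) = 0.4346
−0.15·log₂(0.15) = 0.4105
−0.24·log₂(0.24) = 0.4941
−0.12·log₂(0.12) = 0.3671
−0.23·log₂(0.23) = 0.4877
−0.09·log₂(0.09) = 0.3127
Sum ≈ 2.5067 → 2.507 bits.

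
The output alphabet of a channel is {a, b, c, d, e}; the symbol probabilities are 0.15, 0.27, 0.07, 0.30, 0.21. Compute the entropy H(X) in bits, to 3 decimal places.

H = −Σ pᵢ log₂ pᵢ.
−0.15·log₂(0.15) = 0.4105
−0.27·log₂(0.27) = 0.5100
−0.07·log₂(0.07) = 0.2686
−0.30·log₂(0.30) = 0.5211
−0.21·log₂(0.21) = 0.4728
Sum ≈ 2.1830 → 2.183 bits.

2.183 bits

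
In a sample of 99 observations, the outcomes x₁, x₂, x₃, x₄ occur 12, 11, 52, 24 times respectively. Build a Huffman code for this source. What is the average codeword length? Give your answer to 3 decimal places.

1.707 bits/symbol

Probabilities are the counts divided by 99.
Repeatedly combine the two least-probable nodes; the expected code length is the sum of the merged weights.
merge 1/9 + 4/33 → 23/99
merge 23/99 + 8/33 → 47/99
merge 47/99 + 52/99 → 1
L = 23/99 + 47/99 + 1 = 169/99 ≈ 1.707 bits/symbol.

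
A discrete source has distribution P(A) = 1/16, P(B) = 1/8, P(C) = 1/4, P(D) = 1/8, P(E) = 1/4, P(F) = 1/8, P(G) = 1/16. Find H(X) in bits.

Each probability is a power of 1/2, so log₂(1/p) is an integer.
H = Σ p·log₂(1/p) = 1/16·4 + 1/8·3 + 1/4·2 + 1/8·3 + 1/4·2 + 1/8·3 + 1/16·4 = 2.625 bits.

2.625 bits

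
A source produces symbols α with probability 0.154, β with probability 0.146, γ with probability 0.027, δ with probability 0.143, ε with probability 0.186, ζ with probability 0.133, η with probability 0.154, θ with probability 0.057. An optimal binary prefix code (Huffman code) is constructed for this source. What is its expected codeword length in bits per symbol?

2.898 bits/symbol

Repeatedly combine the two least-probable nodes; the expected code length is the sum of the merged weights.
merge 27/1000 + 57/1000 → 21/250
merge 21/250 + 133/1000 → 217/1000
merge 143/1000 + 73/500 → 289/1000
merge 77/500 + 77/500 → 77/250
merge 93/500 + 217/1000 → 403/1000
merge 289/1000 + 77/250 → 597/1000
merge 403/1000 + 597/1000 → 1
L = 21/250 + 217/1000 + 289/1000 + 77/250 + 403/1000 + 597/1000 + 1 = 1449/500 = 2.898 bits/symbol.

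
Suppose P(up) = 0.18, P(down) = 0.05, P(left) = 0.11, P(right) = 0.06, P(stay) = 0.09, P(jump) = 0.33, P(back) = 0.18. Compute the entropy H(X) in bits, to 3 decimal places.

H = −Σ pᵢ log₂ pᵢ.
−0.18·log₂(0.18) = 0.4453
−0.05·log₂(0.05) = 0.2161
−0.11·log₂(0.11) = 0.3503
−0.06·log₂(0.06) = 0.2435
−0.09·log₂(0.09) = 0.3127
−0.33·log₂(0.33) = 0.5278
−0.18·log₂(0.18) = 0.4453
Sum ≈ 2.5410 → 2.541 bits.

2.541 bits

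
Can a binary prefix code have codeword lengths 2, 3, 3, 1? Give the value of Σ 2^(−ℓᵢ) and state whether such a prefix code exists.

1; yes

With common denominator 2^3 = 8: Σ 2^(−ℓᵢ) = 2/8 + 1/8 + 1/8 + 4/8 = 8/8 = 1.
Kraft's inequality requires Σ ≤ 1; here Σ = 1 ≤ 1, so such a prefix code exists.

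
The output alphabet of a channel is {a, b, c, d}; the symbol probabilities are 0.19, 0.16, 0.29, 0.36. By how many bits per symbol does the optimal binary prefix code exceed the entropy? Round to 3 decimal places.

0.063 bits

Entropy H = −Σ p log₂ p ≈ 1.9268 bits.
Huffman merges: 4/25+19/100→7/20; 29/100+7/20→16/25; 9/25+16/25→1. L = 199/100 ≈ 1.9900.
L − H = 1.9900 − 1.9268 = 0.063 bits.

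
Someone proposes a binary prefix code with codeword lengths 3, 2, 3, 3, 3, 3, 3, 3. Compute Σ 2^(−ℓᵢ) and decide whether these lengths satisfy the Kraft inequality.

With common denominator 2^3 = 8: Σ 2^(−ℓᵢ) = 1/8 + 2/8 + 1/8 + 1/8 + 1/8 + 1/8 + 1/8 + 1/8 = 9/8 = 1.125.
Kraft's inequality requires Σ ≤ 1; here Σ = 1.125 > 1, so no such prefix code exists.

1.125; no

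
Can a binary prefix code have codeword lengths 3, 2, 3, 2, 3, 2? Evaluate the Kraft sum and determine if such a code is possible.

1.125; no

With common denominator 2^3 = 8: Σ 2^(−ℓᵢ) = 1/8 + 2/8 + 1/8 + 2/8 + 1/8 + 2/8 = 9/8 = 1.125.
Kraft's inequality requires Σ ≤ 1; here Σ = 1.125 > 1, so no such prefix code exists.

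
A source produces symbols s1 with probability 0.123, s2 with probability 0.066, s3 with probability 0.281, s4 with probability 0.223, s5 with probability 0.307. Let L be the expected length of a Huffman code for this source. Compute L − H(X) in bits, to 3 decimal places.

0.038 bits

Entropy H = −Σ p log₂ p ≈ 2.1511 bits.
Huffman merges: 33/500+123/1000→189/1000; 189/1000+223/1000→103/250; 281/1000+307/1000→147/250; 103/250+147/250→1. L = 2189/1000 ≈ 2.1890.
L − H = 2.1890 − 2.1511 = 0.038 bits.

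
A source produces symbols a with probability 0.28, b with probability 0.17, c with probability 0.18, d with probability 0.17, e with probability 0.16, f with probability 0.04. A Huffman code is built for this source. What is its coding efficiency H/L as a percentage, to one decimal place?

96.0%

Entropy H = −Σ p log₂ p ≈ 2.4375 bits.
Huffman merges: 1/25+4/25→1/5; 17/100+17/100→17/50; 9/50+1/5→19/50; 7/25+17/50→31/50; 19/50+31/50→1. L = 127/50 ≈ 2.5400.
Efficiency = H/L = 2.4375/2.5400 = 96.0%.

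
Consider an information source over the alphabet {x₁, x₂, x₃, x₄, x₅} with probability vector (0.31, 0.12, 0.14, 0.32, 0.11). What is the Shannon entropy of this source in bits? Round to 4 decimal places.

H = −Σ pᵢ log₂ pᵢ.
−0.31·log₂(0.31) = 0.5238
−0.12·log₂(0.12) = 0.3671
−0.14·log₂(0.14) = 0.3971
−0.32·log₂(0.32) = 0.5260
−0.11·log₂(0.11) = 0.3503
Sum ≈ 2.1643 → 2.1643 bits.

2.1643 bits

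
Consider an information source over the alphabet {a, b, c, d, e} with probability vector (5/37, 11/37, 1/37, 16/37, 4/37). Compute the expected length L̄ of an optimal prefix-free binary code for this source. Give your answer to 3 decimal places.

1.973 bits/symbol

Repeatedly combine the two least-probable nodes; the expected code length is the sum of the merged weights.
merge 1/37 + 4/37 → 5/37
merge 5/37 + 5/37 → 10/37
merge 10/37 + 11/37 → 21/37
merge 16/37 + 21/37 → 1
L = 5/37 + 10/37 + 21/37 + 1 = 73/37 ≈ 1.973 bits/symbol.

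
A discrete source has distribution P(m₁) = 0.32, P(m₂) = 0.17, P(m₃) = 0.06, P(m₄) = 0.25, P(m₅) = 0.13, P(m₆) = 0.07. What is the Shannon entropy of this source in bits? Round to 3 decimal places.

H = −Σ pᵢ log₂ pᵢ.
−0.32·log₂(0.32) = 0.5260
−0.17·log₂(0.17) = 0.4346
−0.06·log₂(0.06) = 0.2435
−0.25·log₂(0.25) = 0.5000
−0.13·log₂(0.13) = 0.3826
−0.07·log₂(0.07) = 0.2686
Sum ≈ 2.3554 → 2.355 bits.

2.355 bits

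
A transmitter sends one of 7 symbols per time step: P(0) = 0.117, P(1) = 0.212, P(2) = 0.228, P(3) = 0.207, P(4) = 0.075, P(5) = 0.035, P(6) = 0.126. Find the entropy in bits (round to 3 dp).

2.619 bits

H = −Σ pᵢ log₂ pᵢ.
−0.117·log₂(0.117) = 0.3622
−0.212·log₂(0.212) = 0.4744
−0.228·log₂(0.228) = 0.4863
−0.207·log₂(0.207) = 0.4704
−0.075·log₂(0.075) = 0.2803
−0.035·log₂(0.035) = 0.1693
−0.126·log₂(0.126) = 0.3766
Sum ≈ 2.6194 → 2.619 bits.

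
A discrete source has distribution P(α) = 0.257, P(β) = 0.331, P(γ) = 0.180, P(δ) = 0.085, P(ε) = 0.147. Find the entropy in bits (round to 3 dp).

2.186 bits

H = −Σ pᵢ log₂ pᵢ.
−0.257·log₂(0.257) = 0.5038
−0.331·log₂(0.331) = 0.5280
−0.180·log₂(0.180) = 0.4453
−0.085·log₂(0.085) = 0.3023
−0.147·log₂(0.147) = 0.4066
Sum ≈ 2.1860 → 2.186 bits.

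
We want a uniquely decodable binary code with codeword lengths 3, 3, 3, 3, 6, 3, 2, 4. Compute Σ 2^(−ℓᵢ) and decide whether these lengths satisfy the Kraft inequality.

0.953125; yes

With common denominator 2^6 = 64: Σ 2^(−ℓᵢ) = 8/64 + 8/64 + 8/64 + 8/64 + 1/64 + 8/64 + 16/64 + 4/64 = 61/64 = 0.953125.
Kraft's inequality requires Σ ≤ 1; here Σ = 0.953125 ≤ 1, so such a prefix code exists.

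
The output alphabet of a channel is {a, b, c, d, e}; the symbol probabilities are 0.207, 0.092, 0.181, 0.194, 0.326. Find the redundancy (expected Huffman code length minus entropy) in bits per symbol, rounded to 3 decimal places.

0.053 bits

Entropy H = −Σ p log₂ p ≈ 2.2195 bits.
Huffman merges: 23/250+181/1000→273/1000; 97/500+207/1000→401/1000; 273/1000+163/500→599/1000; 401/1000+599/1000→1. L = 2273/1000 ≈ 2.2730.
L − H = 2.2730 − 2.2195 = 0.053 bits.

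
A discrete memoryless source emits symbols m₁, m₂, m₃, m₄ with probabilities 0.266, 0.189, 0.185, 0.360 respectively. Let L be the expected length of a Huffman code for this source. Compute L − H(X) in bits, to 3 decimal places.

0.057 bits

Entropy H = −Σ p log₂ p ≈ 1.9434 bits.
Huffman merges: 37/200+189/1000→187/500; 133/500+9/25→313/500; 187/500+313/500→1. L = 2 ≈ 2.0000.
L − H = 2.0000 − 1.9434 = 0.057 bits.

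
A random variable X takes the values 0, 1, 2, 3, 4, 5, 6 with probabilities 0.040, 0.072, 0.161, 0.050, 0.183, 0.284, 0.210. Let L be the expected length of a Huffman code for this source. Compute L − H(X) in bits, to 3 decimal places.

0.039 bits

Entropy H = −Σ p log₂ p ≈ 2.5363 bits.
Huffman merges: 1/25+1/20→9/100; 9/125+9/100→81/500; 161/1000+81/500→323/1000; 183/1000+21/100→393/1000; 71/250+323/1000→607/1000; 393/1000+607/1000→1. L = 103/40 ≈ 2.5750.
L − H = 2.5750 − 2.5363 = 0.039 bits.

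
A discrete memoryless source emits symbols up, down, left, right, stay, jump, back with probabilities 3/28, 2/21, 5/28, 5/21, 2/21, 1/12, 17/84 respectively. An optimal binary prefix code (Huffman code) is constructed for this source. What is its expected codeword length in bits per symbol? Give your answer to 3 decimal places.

Repeatedly combine the two least-probable nodes; the expected code length is the sum of the merged weights.
merge 1/12 + 2/21 → 5/28
merge 2/21 + 3/28 → 17/84
merge 5/28 + 5/28 → 5/14
merge 17/84 + 17/84 → 17/42
merge 5/21 + 5/14 → 25/42
merge 17/42 + 25/42 → 1
L = 5/28 + 17/84 + 5/14 + 17/42 + 25/42 + 1 = 115/42 ≈ 2.738 bits/symbol.

2.738 bits/symbol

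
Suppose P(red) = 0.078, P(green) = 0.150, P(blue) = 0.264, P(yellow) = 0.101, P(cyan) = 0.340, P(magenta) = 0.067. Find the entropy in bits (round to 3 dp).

2.329 bits

H = −Σ pᵢ log₂ pᵢ.
−0.078·log₂(0.078) = 0.2871
−0.150·log₂(0.150) = 0.4105
−0.264·log₂(0.264) = 0.5072
−0.101·log₂(0.101) = 0.3341
−0.340·log₂(0.340) = 0.5292
−0.067·log₂(0.067) = 0.2613
Sum ≈ 2.3294 → 2.329 bits.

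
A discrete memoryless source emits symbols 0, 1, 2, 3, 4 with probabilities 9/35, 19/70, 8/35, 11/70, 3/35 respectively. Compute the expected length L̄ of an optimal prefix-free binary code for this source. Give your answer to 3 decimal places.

2.243 bits/symbol

Repeatedly combine the two least-probable nodes; the expected code length is the sum of the merged weights.
merge 3/35 + 11/70 → 17/70
merge 8/35 + 17/70 → 33/70
merge 9/35 + 19/70 → 37/70
merge 33/70 + 37/70 → 1
L = 17/70 + 33/70 + 37/70 + 1 = 157/70 ≈ 2.243 bits/symbol.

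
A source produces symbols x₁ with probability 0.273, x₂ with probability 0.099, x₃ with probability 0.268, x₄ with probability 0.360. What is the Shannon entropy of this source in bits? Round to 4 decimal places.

H = −Σ pᵢ log₂ pᵢ.
−0.273·log₂(0.273) = 0.5113
−0.099·log₂(0.099) = 0.3303
−0.268·log₂(0.268) = 0.5091
−0.360·log₂(0.360) = 0.5306
Sum ≈ 1.8814 → 1.8814 bits.

1.8814 bits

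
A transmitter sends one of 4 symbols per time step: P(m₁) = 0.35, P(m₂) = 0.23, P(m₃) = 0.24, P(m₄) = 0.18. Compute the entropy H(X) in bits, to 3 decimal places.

1.957 bits

H = −Σ pᵢ log₂ pᵢ.
−0.35·log₂(0.35) = 0.5301
−0.23·log₂(0.23) = 0.4877
−0.24·log₂(0.24) = 0.4941
−0.18·log₂(0.18) = 0.4453
Sum ≈ 1.9572 → 1.957 bits.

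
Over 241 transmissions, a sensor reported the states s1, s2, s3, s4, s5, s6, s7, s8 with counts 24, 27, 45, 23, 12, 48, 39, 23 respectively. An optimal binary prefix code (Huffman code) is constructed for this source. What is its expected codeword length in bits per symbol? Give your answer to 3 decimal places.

Probabilities are the counts divided by 241.
Repeatedly combine the two least-probable nodes; the expected code length is the sum of the merged weights.
merge 12/241 + 23/241 → 35/241
merge 23/241 + 24/241 → 47/241
merge 27/241 + 35/241 → 62/241
merge 39/241 + 45/241 → 84/241
merge 47/241 + 48/241 → 95/241
merge 62/241 + 84/241 → 146/241
merge 95/241 + 146/241 → 1
L = 35/241 + 47/241 + 62/241 + 84/241 + 95/241 + 146/241 + 1 = 710/241 ≈ 2.946 bits/symbol.

2.946 bits/symbol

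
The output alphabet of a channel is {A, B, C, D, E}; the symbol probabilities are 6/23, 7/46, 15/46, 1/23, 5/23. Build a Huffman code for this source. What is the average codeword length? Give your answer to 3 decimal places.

2.196 bits/symbol

Repeatedly combine the two least-probable nodes; the expected code length is the sum of the merged weights.
merge 1/23 + 7/46 → 9/46
merge 9/46 + 5/23 → 19/46
merge 6/23 + 15/46 → 27/46
merge 19/46 + 27/46 → 1
L = 9/46 + 19/46 + 27/46 + 1 = 101/46 ≈ 2.196 bits/symbol.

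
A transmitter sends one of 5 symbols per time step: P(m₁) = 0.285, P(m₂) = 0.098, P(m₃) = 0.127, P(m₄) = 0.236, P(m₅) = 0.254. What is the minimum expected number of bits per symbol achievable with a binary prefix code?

Repeatedly combine the two least-probable nodes; the expected code length is the sum of the merged weights.
merge 49/500 + 127/1000 → 9/40
merge 9/40 + 59/250 → 461/1000
merge 127/500 + 57/200 → 539/1000
merge 461/1000 + 539/1000 → 1
L = 9/40 + 461/1000 + 539/1000 + 1 = 89/40 = 2.225 bits/symbol.

2.225 bits/symbol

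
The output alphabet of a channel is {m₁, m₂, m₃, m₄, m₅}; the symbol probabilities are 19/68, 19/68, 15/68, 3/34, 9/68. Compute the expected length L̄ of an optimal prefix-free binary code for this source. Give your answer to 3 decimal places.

Repeatedly combine the two least-probable nodes; the expected code length is the sum of the merged weights.
merge 3/34 + 9/68 → 15/68
merge 15/68 + 15/68 → 15/34
merge 19/68 + 19/68 → 19/34
merge 15/34 + 19/34 → 1
L = 15/68 + 15/34 + 19/34 + 1 = 151/68 ≈ 2.221 bits/symbol.

2.221 bits/symbol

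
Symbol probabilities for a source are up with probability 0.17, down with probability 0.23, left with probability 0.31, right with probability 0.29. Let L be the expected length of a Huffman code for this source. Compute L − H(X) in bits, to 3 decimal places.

Entropy H = −Σ p log₂ p ≈ 1.9640 bits.
Huffman merges: 17/100+23/100→2/5; 29/100+31/100→3/5; 2/5+3/5→1. L = 2 ≈ 2.0000.
L − H = 2.0000 − 1.9640 = 0.036 bits.

0.036 bits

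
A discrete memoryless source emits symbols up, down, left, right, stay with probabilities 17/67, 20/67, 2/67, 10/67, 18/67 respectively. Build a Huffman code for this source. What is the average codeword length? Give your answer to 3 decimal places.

2.179 bits/symbol

Repeatedly combine the two least-probable nodes; the expected code length is the sum of the merged weights.
merge 2/67 + 10/67 → 12/67
merge 12/67 + 17/67 → 29/67
merge 18/67 + 20/67 → 38/67
merge 29/67 + 38/67 → 1
L = 12/67 + 29/67 + 38/67 + 1 = 146/67 ≈ 2.179 bits/symbol.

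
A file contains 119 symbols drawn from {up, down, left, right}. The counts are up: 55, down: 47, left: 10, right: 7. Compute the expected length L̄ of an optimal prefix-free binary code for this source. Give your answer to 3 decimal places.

Probabilities are the counts divided by 119.
Repeatedly combine the two least-probable nodes; the expected code length is the sum of the merged weights.
merge 1/17 + 10/119 → 1/7
merge 1/7 + 47/119 → 64/119
merge 55/119 + 64/119 → 1
L = 1/7 + 64/119 + 1 = 200/119 ≈ 1.681 bits/symbol.

1.681 bits/symbol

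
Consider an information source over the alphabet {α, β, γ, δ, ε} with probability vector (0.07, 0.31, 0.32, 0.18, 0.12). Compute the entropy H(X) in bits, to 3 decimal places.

2.131 bits

H = −Σ pᵢ log₂ pᵢ.
−0.07·log₂(0.07) = 0.2686
−0.31·log₂(0.31) = 0.5238
−0.32·log₂(0.32) = 0.5260
−0.18·log₂(0.18) = 0.4453
−0.12·log₂(0.12) = 0.3671
Sum ≈ 2.1308 → 2.131 bits.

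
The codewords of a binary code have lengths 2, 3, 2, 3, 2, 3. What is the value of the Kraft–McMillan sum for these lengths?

With common denominator 2^3 = 8: Σ 2^(−ℓᵢ) = 2/8 + 1/8 + 2/8 + 1/8 + 2/8 + 1/8 = 9/8 = 1.125.

1.125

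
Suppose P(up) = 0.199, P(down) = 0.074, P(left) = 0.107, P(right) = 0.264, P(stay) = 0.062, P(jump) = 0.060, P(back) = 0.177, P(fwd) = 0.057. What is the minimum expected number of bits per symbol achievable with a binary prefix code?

Repeatedly combine the two least-probable nodes; the expected code length is the sum of the merged weights.
merge 57/1000 + 3/50 → 117/1000
merge 31/500 + 37/500 → 17/125
merge 107/1000 + 117/1000 → 28/125
merge 17/125 + 177/1000 → 313/1000
merge 199/1000 + 28/125 → 423/1000
merge 33/125 + 313/1000 → 577/1000
merge 423/1000 + 577/1000 → 1
L = 117/1000 + 17/125 + 28/125 + 313/1000 + 423/1000 + 577/1000 + 1 = 279/100 = 2.79 bits/symbol.

2.79 bits/symbol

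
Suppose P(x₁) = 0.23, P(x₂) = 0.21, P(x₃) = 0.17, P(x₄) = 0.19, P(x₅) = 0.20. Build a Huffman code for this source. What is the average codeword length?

Repeatedly combine the two least-probable nodes; the expected code length is the sum of the merged weights.
merge 17/100 + 19/100 → 9/25
merge 1/5 + 21/100 → 41/100
merge 23/100 + 9/25 → 59/100
merge 41/100 + 59/100 → 1
L = 9/25 + 41/100 + 59/100 + 1 = 59/25 = 2.36 bits/symbol.

2.36 bits/symbol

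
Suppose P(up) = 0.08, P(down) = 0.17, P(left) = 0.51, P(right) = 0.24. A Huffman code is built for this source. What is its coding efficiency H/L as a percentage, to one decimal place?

98.6%

Entropy H = −Σ p log₂ p ≈ 1.7157 bits.
Huffman merges: 2/25+17/100→1/4; 6/25+1/4→49/100; 49/100+51/100→1. L = 87/50 ≈ 1.7400.
Efficiency = H/L = 1.7157/1.7400 = 98.6%.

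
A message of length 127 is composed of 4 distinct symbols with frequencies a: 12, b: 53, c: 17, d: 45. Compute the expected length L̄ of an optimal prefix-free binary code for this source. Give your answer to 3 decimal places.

Probabilities are the counts divided by 127.
Repeatedly combine the two least-probable nodes; the expected code length is the sum of the merged weights.
merge 12/127 + 17/127 → 29/127
merge 29/127 + 45/127 → 74/127
merge 53/127 + 74/127 → 1
L = 29/127 + 74/127 + 1 = 230/127 ≈ 1.811 bits/symbol.

1.811 bits/symbol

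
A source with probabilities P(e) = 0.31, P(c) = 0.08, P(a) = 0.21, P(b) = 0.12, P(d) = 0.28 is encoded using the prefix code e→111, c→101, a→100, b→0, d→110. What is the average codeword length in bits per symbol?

L̄ = Σ pᵢ·ℓᵢ = 0.31·3 + 0.08·3 + 0.21·3 + 0.12·1 + 0.28·3 = 2.76 bits/symbol.

2.76 bits/symbol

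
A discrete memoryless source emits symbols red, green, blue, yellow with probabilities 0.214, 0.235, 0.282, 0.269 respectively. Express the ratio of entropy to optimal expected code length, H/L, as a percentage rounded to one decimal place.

99.6%

Entropy H = −Σ p log₂ p ≈ 1.9916 bits.
Huffman merges: 107/500+47/200→449/1000; 269/1000+141/500→551/1000; 449/1000+551/1000→1. L = 2 ≈ 2.0000.
Efficiency = H/L = 1.9916/2.0000 = 99.6%.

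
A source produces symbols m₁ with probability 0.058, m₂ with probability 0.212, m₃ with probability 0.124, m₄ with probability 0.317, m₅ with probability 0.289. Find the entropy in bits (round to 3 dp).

2.129 bits

H = −Σ pᵢ log₂ pᵢ.
−0.058·log₂(0.058) = 0.2383
−0.212·log₂(0.212) = 0.4744
−0.124·log₂(0.124) = 0.3734
−0.317·log₂(0.317) = 0.5254
−0.289·log₂(0.289) = 0.5176
Sum ≈ 2.1291 → 2.129 bits.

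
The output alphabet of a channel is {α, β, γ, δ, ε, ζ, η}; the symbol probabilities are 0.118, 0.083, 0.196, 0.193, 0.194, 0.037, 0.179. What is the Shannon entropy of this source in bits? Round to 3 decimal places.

2.660 bits

H = −Σ pᵢ log₂ pᵢ.
−0.118·log₂(0.118) = 0.3638
−0.083·log₂(0.083) = 0.2980
−0.196·log₂(0.196) = 0.4608
−0.193·log₂(0.193) = 0.4581
−0.194·log₂(0.194) = 0.4590
−0.037·log₂(0.037) = 0.1760
−0.179·log₂(0.179) = 0.4443
Sum ≈ 2.6599 → 2.660 bits.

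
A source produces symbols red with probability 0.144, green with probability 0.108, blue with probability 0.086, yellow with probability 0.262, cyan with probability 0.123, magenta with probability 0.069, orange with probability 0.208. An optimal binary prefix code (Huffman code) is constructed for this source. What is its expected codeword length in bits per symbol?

Repeatedly combine the two least-probable nodes; the expected code length is the sum of the merged weights.
merge 69/1000 + 43/500 → 31/200
merge 27/250 + 123/1000 → 231/1000
merge 18/125 + 31/200 → 299/1000
merge 26/125 + 231/1000 → 439/1000
merge 131/500 + 299/1000 → 561/1000
merge 439/1000 + 561/1000 → 1
L = 31/200 + 231/1000 + 299/1000 + 439/1000 + 561/1000 + 1 = 537/200 = 2.685 bits/symbol.

2.685 bits/symbol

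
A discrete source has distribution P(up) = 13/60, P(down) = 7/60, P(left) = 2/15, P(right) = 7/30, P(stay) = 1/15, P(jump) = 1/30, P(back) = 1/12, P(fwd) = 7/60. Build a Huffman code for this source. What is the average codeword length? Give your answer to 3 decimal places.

Repeatedly combine the two least-probable nodes; the expected code length is the sum of the merged weights.
merge 1/30 + 1/15 → 1/10
merge 1/12 + 1/10 → 11/60
merge 7/60 + 7/60 → 7/30
merge 2/15 + 11/60 → 19/60
merge 13/60 + 7/30 → 9/20
merge 7/30 + 19/60 → 11/20
merge 9/20 + 11/20 → 1
L = 1/10 + 11/60 + 7/30 + 19/60 + 9/20 + 11/20 + 1 = 17/6 ≈ 2.833 bits/symbol.

2.833 bits/symbol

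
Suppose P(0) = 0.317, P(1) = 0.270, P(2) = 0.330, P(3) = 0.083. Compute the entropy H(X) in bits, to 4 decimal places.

H = −Σ pᵢ log₂ pᵢ.
−0.317·log₂(0.317) = 0.5254
−0.270·log₂(0.270) = 0.5100
−0.330·log₂(0.330) = 0.5278
−0.083·log₂(0.083) = 0.2980
Sum ≈ 1.8613 → 1.8613 bits.

1.8613 bits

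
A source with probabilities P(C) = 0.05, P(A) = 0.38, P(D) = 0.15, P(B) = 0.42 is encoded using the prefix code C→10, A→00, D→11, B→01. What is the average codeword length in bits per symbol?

2 bits/symbol

L̄ = Σ pᵢ·ℓᵢ = 0.05·2 + 0.38·2 + 0.15·2 + 0.42·2 = 2 bits/symbol.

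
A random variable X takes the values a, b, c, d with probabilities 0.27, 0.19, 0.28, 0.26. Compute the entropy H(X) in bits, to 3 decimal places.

H = −Σ pᵢ log₂ pᵢ.
−0.27·log₂(0.27) = 0.5100
−0.19·log₂(0.19) = 0.4552
−0.28·log₂(0.28) = 0.5142
−0.26·log₂(0.26) = 0.5053
Sum ≈ 1.9848 → 1.985 bits.

1.985 bits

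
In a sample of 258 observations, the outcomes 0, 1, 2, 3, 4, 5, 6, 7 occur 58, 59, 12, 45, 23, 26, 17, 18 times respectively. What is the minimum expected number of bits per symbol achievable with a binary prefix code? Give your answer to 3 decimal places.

2.818 bits/symbol

Probabilities are the counts divided by 258.
Repeatedly combine the two least-probable nodes; the expected code length is the sum of the merged weights.
merge 2/43 + 17/258 → 29/258
merge 3/43 + 23/258 → 41/258
merge 13/129 + 29/258 → 55/258
merge 41/258 + 15/86 → 1/3
merge 55/258 + 29/129 → 113/258
merge 59/258 + 1/3 → 145/258
merge 113/258 + 145/258 → 1
L = 29/258 + 41/258 + 55/258 + 1/3 + 113/258 + 145/258 + 1 = 727/258 ≈ 2.818 bits/symbol.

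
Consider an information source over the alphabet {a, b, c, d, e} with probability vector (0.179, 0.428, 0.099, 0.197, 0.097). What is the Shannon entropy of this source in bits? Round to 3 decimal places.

H = −Σ pᵢ log₂ pᵢ.
−0.179·log₂(0.179) = 0.4443
−0.428·log₂(0.428) = 0.5240
−0.099·log₂(0.099) = 0.3303
−0.197·log₂(0.197) = 0.4617
−0.097·log₂(0.097) = 0.3265
Sum ≈ 2.0868 → 2.087 bits.

2.087 bits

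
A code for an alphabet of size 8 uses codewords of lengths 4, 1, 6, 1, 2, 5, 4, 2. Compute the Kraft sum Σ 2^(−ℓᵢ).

1.671875

With common denominator 2^6 = 64: Σ 2^(−ℓᵢ) = 4/64 + 32/64 + 1/64 + 32/64 + 16/64 + 2/64 + 4/64 + 16/64 = 107/64 = 1.671875.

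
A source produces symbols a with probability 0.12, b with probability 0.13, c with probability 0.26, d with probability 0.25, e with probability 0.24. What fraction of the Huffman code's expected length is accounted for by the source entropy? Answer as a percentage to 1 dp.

100.0%

Entropy H = −Σ p log₂ p ≈ 2.2491 bits.
Huffman merges: 3/25+13/100→1/4; 6/25+1/4→49/100; 1/4+13/50→51/100; 49/100+51/100→1. L = 9/4 ≈ 2.2500.
Efficiency = H/L = 2.2491/2.2500 = 100.0%.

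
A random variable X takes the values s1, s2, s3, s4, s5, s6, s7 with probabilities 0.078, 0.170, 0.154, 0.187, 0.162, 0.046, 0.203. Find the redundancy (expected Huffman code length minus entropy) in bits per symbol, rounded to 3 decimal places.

Entropy H = −Σ p log₂ p ≈ 2.6864 bits.
Huffman merges: 23/500+39/500→31/250; 31/250+77/500→139/500; 81/500+17/100→83/250; 187/1000+203/1000→39/100; 139/500+83/250→61/100; 39/100+61/100→1. L = 1367/500 ≈ 2.7340.
L − H = 2.7340 − 2.6864 = 0.048 bits.

0.048 bits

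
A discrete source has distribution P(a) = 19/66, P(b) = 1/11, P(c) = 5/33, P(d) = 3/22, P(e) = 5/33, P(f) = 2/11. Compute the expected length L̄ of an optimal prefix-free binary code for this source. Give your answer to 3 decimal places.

Repeatedly combine the two least-probable nodes; the expected code length is the sum of the merged weights.
merge 1/11 + 3/22 → 5/22
merge 5/33 + 5/33 → 10/33
merge 2/11 + 5/22 → 9/22
merge 19/66 + 10/33 → 13/22
merge 9/22 + 13/22 → 1
L = 5/22 + 10/33 + 9/22 + 13/22 + 1 = 167/66 ≈ 2.530 bits/symbol.

2.530 bits/symbol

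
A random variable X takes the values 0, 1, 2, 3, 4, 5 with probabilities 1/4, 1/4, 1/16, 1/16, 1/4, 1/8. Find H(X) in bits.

2.375 bits

Each probability is a power of 1/2, so log₂(1/p) is an integer.
H = Σ p·log₂(1/p) = 1/4·2 + 1/4·2 + 1/16·4 + 1/16·4 + 1/4·2 + 1/8·3 = 2.375 bits.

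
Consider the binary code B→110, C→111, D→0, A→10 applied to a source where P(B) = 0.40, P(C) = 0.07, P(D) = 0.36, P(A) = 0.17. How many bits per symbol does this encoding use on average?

2.11 bits/symbol

L̄ = Σ pᵢ·ℓᵢ = 0.40·3 + 0.07·3 + 0.36·1 + 0.17·2 = 2.11 bits/symbol.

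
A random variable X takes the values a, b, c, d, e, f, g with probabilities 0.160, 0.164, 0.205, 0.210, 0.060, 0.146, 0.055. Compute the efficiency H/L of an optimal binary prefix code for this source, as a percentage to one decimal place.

98.9%

Entropy H = −Σ p log₂ p ≈ 2.6712 bits.
Huffman merges: 11/200+3/50→23/200; 23/200+73/500→261/1000; 4/25+41/250→81/250; 41/200+21/100→83/200; 261/1000+81/250→117/200; 83/200+117/200→1. L = 27/10 ≈ 2.7000.
Efficiency = H/L = 2.6712/2.7000 = 98.9%.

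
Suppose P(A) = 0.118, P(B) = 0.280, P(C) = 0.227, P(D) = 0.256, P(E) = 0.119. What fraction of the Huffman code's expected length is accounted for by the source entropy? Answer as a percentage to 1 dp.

Entropy H = −Σ p log₂ p ≈ 2.2323 bits.
Huffman merges: 59/500+119/1000→237/1000; 227/1000+237/1000→58/125; 32/125+7/25→67/125; 58/125+67/125→1. L = 2237/1000 ≈ 2.2370.
Efficiency = H/L = 2.2323/2.2370 = 99.8%.

99.8%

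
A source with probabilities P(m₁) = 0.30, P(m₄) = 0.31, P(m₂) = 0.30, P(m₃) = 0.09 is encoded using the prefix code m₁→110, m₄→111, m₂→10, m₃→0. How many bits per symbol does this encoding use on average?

L̄ = Σ pᵢ·ℓᵢ = 0.30·3 + 0.31·3 + 0.30·2 + 0.09·1 = 2.52 bits/symbol.

2.52 bits/symbol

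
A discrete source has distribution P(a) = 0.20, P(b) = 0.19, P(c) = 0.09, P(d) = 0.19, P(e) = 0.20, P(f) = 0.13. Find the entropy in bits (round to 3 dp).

2.535 bits

H = −Σ pᵢ log₂ pᵢ.
−0.20·log₂(0.20) = 0.4644
−0.19·log₂(0.19) = 0.4552
−0.09·log₂(0.09) = 0.3127
−0.19·log₂(0.19) = 0.4552
−0.20·log₂(0.20) = 0.4644
−0.13·log₂(0.13) = 0.3826
Sum ≈ 2.5345 → 2.535 bits.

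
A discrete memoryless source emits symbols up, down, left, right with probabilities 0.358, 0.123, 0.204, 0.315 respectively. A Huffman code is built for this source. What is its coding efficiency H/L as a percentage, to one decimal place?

96.3%

Entropy H = −Σ p log₂ p ≈ 1.8952 bits.
Huffman merges: 123/1000+51/250→327/1000; 63/200+327/1000→321/500; 179/500+321/500→1. L = 1969/1000 ≈ 1.9690.
Efficiency = H/L = 1.8952/1.9690 = 96.3%.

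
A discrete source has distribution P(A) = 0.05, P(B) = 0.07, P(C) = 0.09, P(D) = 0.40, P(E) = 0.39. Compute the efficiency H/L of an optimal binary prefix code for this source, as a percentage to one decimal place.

Entropy H = −Σ p log₂ p ≈ 1.8559 bits.
Huffman merges: 1/20+7/100→3/25; 9/100+3/25→21/100; 21/100+39/100→3/5; 2/5+3/5→1. L = 193/100 ≈ 1.9300.
Efficiency = H/L = 1.8559/1.9300 = 96.2%.

96.2%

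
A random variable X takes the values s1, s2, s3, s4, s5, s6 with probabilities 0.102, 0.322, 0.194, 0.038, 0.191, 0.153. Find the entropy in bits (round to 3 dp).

2.371 bits

H = −Σ pᵢ log₂ pᵢ.
−0.102·log₂(0.102) = 0.3359
−0.322·log₂(0.322) = 0.5264
−0.194·log₂(0.194) = 0.4590
−0.038·log₂(0.038) = 0.1793
−0.191·log₂(0.191) = 0.4562
−0.153·log₂(0.153) = 0.4144
Sum ≈ 2.3712 → 2.371 bits.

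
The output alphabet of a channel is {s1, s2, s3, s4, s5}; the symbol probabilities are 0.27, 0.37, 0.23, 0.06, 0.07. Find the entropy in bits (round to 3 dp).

H = −Σ pᵢ log₂ pᵢ.
−0.27·log₂(0.27) = 0.5100
−0.37·log₂(0.37) = 0.5307
−0.23·log₂(0.23) = 0.4877
−0.06·log₂(0.06) = 0.2435
−0.07·log₂(0.07) = 0.2686
Sum ≈ 2.0405 → 2.041 bits.

2.041 bits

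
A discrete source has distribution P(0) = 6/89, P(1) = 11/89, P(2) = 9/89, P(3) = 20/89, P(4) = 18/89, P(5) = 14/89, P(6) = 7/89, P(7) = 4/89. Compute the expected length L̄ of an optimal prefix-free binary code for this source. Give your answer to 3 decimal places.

Repeatedly combine the two least-probable nodes; the expected code length is the sum of the merged weights.
merge 4/89 + 6/89 → 10/89
merge 7/89 + 9/89 → 16/89
merge 10/89 + 11/89 → 21/89
merge 14/89 + 16/89 → 30/89
merge 18/89 + 20/89 → 38/89
merge 21/89 + 30/89 → 51/89
merge 38/89 + 51/89 → 1
L = 10/89 + 16/89 + 21/89 + 30/89 + 38/89 + 51/89 + 1 = 255/89 ≈ 2.865 bits/symbol.

2.865 bits/symbol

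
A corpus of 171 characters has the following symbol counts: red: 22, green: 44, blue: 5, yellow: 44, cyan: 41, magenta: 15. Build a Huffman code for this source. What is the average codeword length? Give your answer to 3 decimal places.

Probabilities are the counts divided by 171.
Repeatedly combine the two least-probable nodes; the expected code length is the sum of the merged weights.
merge 5/171 + 5/57 → 20/171
merge 20/171 + 22/171 → 14/57
merge 41/171 + 14/57 → 83/171
merge 44/171 + 44/171 → 88/171
merge 83/171 + 88/171 → 1
L = 20/171 + 14/57 + 83/171 + 88/171 + 1 = 404/171 ≈ 2.363 bits/symbol.

2.363 bits/symbol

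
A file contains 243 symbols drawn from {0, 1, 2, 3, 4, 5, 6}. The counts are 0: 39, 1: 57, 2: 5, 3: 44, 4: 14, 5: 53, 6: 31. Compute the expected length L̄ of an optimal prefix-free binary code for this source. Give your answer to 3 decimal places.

2.626 bits/symbol

Probabilities are the counts divided by 243.
Repeatedly combine the two least-probable nodes; the expected code length is the sum of the merged weights.
merge 5/243 + 14/243 → 19/243
merge 19/243 + 31/243 → 50/243
merge 13/81 + 44/243 → 83/243
merge 50/243 + 53/243 → 103/243
merge 19/81 + 83/243 → 140/243
merge 103/243 + 140/243 → 1
L = 19/243 + 50/243 + 83/243 + 103/243 + 140/243 + 1 = 638/243 ≈ 2.626 bits/symbol.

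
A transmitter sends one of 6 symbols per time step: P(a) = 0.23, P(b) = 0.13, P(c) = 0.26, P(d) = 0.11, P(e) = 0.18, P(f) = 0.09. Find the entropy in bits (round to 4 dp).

H = −Σ pᵢ log₂ pᵢ.
−0.23·log₂(0.23) = 0.4877
−0.13·log₂(0.13) = 0.3826
−0.26·log₂(0.26) = 0.5053
−0.11·log₂(0.11) = 0.3503
−0.18·log₂(0.18) = 0.4453
−0.09·log₂(0.09) = 0.3127
Sum ≈ 2.4838 → 2.4838 bits.

2.4838 bits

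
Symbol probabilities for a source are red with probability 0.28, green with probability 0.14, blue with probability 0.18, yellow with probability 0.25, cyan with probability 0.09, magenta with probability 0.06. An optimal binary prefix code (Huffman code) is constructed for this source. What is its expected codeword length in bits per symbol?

2.44 bits/symbol

Repeatedly combine the two least-probable nodes; the expected code length is the sum of the merged weights.
merge 3/50 + 9/100 → 3/20
merge 7/50 + 3/20 → 29/100
merge 9/50 + 1/4 → 43/100
merge 7/25 + 29/100 → 57/100
merge 43/100 + 57/100 → 1
L = 3/20 + 29/100 + 43/100 + 57/100 + 1 = 61/25 = 2.44 bits/symbol.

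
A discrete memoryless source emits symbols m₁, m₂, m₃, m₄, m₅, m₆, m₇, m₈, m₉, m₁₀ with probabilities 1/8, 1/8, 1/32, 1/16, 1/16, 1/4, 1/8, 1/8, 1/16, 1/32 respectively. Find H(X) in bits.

3.0625 bits

Each probability is a power of 1/2, so log₂(1/p) is an integer.
H = Σ p·log₂(1/p) = 1/8·3 + 1/8·3 + 1/32·5 + 1/16·4 + 1/16·4 + 1/4·2 + 1/8·3 + 1/8·3 + 1/16·4 + 1/32·5 = 3.0625 bits.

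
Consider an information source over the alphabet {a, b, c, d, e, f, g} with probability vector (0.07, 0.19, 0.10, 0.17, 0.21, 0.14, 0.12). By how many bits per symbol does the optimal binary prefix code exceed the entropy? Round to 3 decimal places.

0.042 bits

Entropy H = −Σ p log₂ p ≈ 2.7276 bits.
Huffman merges: 7/100+1/10→17/100; 3/25+7/50→13/50; 17/100+17/100→17/50; 19/100+21/100→2/5; 13/50+17/50→3/5; 2/5+3/5→1. L = 277/100 ≈ 2.7700.
L − H = 2.7700 − 2.7276 = 0.042 bits.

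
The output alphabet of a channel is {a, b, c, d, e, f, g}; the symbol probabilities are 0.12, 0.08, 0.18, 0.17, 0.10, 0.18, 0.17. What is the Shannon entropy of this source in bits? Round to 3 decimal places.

H = −Σ pᵢ log₂ pᵢ.
−0.12·log₂(0.12) = 0.3671
−0.08·log₂(0.08) = 0.2915
−0.18·log₂(0.18) = 0.4453
−0.17·log₂(0.17) = 0.4346
−0.10·log₂(0.10) = 0.3322
−0.18·log₂(0.18) = 0.4453
−0.17·log₂(0.17) = 0.4346
Sum ≈ 2.7506 → 2.751 bits.

2.751 bits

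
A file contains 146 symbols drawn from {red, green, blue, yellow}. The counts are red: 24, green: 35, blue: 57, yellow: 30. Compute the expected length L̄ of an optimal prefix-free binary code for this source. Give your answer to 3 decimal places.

Probabilities are the counts divided by 146.
Repeatedly combine the two least-probable nodes; the expected code length is the sum of the merged weights.
merge 12/73 + 15/73 → 27/73
merge 35/146 + 27/73 → 89/146
merge 57/146 + 89/146 → 1
L = 27/73 + 89/146 + 1 = 289/146 ≈ 1.979 bits/symbol.

1.979 bits/symbol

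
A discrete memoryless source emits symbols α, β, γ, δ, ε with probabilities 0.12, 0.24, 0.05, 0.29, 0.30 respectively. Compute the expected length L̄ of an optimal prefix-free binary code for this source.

Repeatedly combine the two least-probable nodes; the expected code length is the sum of the merged weights.
merge 1/20 + 3/25 → 17/100
merge 17/100 + 6/25 → 41/100
merge 29/100 + 3/10 → 59/100
merge 41/100 + 59/100 → 1
L = 17/100 + 41/100 + 59/100 + 1 = 217/100 = 2.17 bits/symbol.

2.17 bits/symbol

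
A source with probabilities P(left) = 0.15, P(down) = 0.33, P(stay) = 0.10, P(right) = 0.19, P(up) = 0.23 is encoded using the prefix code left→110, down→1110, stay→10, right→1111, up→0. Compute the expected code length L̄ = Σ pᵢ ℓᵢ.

2.96 bits/symbol

L̄ = Σ pᵢ·ℓᵢ = 0.15·3 + 0.33·4 + 0.10·2 + 0.19·4 + 0.23·1 = 2.96 bits/symbol.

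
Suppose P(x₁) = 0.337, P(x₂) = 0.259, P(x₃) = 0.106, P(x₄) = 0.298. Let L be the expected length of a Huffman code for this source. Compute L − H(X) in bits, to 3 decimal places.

0.103 bits

Entropy H = −Σ p log₂ p ≈ 1.8973 bits.
Huffman merges: 53/500+259/1000→73/200; 149/500+337/1000→127/200; 73/200+127/200→1. L = 2 ≈ 2.0000.
L − H = 2.0000 − 1.8973 = 0.103 bits.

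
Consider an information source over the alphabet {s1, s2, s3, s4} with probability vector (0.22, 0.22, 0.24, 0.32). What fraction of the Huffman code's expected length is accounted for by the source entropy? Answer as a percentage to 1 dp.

99.1%

Entropy H = −Σ p log₂ p ≈ 1.9813 bits.
Huffman merges: 11/50+11/50→11/25; 6/25+8/25→14/25; 11/25+14/25→1. L = 2 ≈ 2.0000.
Efficiency = H/L = 1.9813/2.0000 = 99.1%.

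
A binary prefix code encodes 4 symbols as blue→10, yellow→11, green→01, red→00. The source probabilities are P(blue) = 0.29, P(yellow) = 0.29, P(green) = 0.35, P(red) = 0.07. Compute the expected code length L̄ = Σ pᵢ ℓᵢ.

2 bits/symbol

L̄ = Σ pᵢ·ℓᵢ = 0.29·2 + 0.29·2 + 0.35·2 + 0.07·2 = 2 bits/symbol.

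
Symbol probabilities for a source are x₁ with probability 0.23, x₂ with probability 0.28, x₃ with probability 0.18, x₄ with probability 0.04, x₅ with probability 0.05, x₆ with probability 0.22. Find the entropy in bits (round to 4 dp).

H = −Σ pᵢ log₂ pᵢ.
−0.23·log₂(0.23) = 0.4877
−0.28·log₂(0.28) = 0.5142
−0.18·log₂(0.18) = 0.4453
−0.04·log₂(0.04) = 0.1858
−0.05·log₂(0.05) = 0.2161
−0.22·log₂(0.22) = 0.4806
Sum ≈ 2.3296 → 2.3296 bits.

2.3296 bits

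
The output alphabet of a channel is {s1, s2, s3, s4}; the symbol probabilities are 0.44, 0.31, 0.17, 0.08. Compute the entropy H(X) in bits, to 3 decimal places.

H = −Σ pᵢ log₂ pᵢ.
−0.44·log₂(0.44) = 0.5211
−0.31·log₂(0.31) = 0.5238
−0.17·log₂(0.17) = 0.4346
−0.08·log₂(0.08) = 0.2915
Sum ≈ 1.7710 → 1.771 bits.

1.771 bits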